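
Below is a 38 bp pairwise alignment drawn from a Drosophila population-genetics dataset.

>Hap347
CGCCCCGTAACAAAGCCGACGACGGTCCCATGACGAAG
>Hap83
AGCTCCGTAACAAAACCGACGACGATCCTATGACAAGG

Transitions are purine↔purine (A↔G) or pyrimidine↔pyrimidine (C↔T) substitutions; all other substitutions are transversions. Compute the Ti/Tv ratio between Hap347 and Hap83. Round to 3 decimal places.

Mismatches occur at site 1 (C→A, transversion), site 4 (C→T, transition), site 15 (G→A, transition), site 25 (G→A, transition), site 29 (C→T, transition), site 35 (G→A, transition), site 37 (A→G, transition).
Of the 7 differences, 6 transitions and 1 transversion, so Ti/Tv = 6/1 = 6.000.

6.000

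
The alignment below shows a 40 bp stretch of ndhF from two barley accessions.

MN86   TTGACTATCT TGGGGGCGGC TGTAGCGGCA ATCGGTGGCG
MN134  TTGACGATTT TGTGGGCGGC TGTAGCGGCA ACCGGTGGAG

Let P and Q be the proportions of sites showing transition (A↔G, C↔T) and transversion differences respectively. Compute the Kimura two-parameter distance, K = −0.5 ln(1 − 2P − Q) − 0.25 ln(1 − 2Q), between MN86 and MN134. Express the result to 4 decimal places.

0.1368

The sequences differ at positions 6 (T/G, transversion), 9 (C/T, transition), 13 (G/T, transversion), 32 (T/C, transition), 39 (C/A, transversion).
Of the 5 differences, 2 transitions and 3 transversions over 40 sites: P = 2/40 = 0.050000, Q = 3/40 = 0.075000.
d = −0.5·ln(0.825000) − 0.25·ln(0.850000) = −0.5·(-0.192372) − 0.25·(-0.162519) = 0.1368.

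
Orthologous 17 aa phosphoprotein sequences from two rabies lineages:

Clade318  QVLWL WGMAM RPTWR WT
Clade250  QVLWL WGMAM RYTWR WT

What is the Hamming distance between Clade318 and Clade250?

A single mismatch occurs at site 12 (P→Y).
That gives 1 mismatch out of 17 aligned sites, so the Hamming distance is 1.

1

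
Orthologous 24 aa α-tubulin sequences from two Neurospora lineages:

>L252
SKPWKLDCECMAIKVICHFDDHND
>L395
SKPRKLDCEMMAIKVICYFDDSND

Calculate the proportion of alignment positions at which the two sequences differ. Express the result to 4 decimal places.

Differing sites — 4:W/R; 10:C/M; 18:H/Y; 22:H/S.
There are 4 differences over 24 sites, so p = 4/24 = 0.1667.

0.1667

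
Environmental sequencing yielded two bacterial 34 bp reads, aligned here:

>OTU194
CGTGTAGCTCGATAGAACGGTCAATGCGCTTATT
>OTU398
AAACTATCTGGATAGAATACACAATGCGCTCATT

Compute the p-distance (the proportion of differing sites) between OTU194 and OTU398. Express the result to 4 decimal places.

Mismatches occur at site 1 (C↔A), site 2 (G↔A), site 3 (T↔A), site 4 (G↔C), site 7 (G↔T), site 10 (C↔G), site 18 (C↔T), site 19 (G↔A), site 20 (G↔C), site 21 (T↔A), site 31 (T↔C).
There are 11 differences over 34 sites, so p = 11/34 = 0.3235.

0.3235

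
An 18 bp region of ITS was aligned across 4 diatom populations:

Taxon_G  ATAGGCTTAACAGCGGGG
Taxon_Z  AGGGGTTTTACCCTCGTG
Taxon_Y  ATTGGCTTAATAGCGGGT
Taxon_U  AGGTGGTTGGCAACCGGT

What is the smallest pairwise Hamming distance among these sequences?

3

Pairwise Hamming distances:
  Taxon_G vs Taxon_Z: 9
  Taxon_G vs Taxon_Y: 3
  Taxon_G vs Taxon_U: 9
  Taxon_Z vs Taxon_Y: 11
  Taxon_Z vs Taxon_U: 9
  Taxon_Y vs Taxon_U: 9
The smallest is 3, between Taxon_G and Taxon_Y.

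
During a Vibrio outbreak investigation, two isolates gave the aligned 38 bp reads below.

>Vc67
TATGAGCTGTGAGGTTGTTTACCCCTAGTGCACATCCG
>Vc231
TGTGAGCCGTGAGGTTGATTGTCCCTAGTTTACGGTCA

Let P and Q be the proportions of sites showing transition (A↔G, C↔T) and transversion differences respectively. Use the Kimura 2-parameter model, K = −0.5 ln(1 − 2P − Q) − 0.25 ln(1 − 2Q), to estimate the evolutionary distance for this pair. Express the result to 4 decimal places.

The sequences differ at positions 2 (A/G, transition), 8 (T/C, transition), 18 (T/A, transversion), 21 (A/G, transition), 22 (C/T, transition), 30 (G/T, transversion), 31 (C/T, transition), 34 (A/G, transition), 35 (T/G, transversion), 36 (C/T, transition), 38 (G/A, transition).
Of the 11 differences, 8 transitions and 3 transversions over 38 sites: P = 8/38 = 0.210526, Q = 3/38 = 0.078947.
d = −0.5·ln(0.500001) − 0.25·ln(0.842106) = −0.5·(-0.693145) − 0.25·(-0.171849) = 0.3895.

0.3895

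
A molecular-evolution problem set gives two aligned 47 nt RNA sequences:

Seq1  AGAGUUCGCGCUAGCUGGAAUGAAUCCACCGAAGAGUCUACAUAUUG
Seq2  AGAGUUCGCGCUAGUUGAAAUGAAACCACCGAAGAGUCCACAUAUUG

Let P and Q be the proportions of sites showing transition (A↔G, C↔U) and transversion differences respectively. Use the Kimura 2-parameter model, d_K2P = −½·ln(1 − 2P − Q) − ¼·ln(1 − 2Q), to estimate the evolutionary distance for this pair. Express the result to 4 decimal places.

Differing sites — 15:C/U (Ti); 18:G/A (Ti); 25:U/A (Tv); 39:U/C (Ti).
Of the 4 differences, 3 transitions and 1 transversion over 47 sites: P = 3/47 = 0.063830, Q = 1/47 = 0.021277.
d = −0.5·ln(0.851063) − 0.25·ln(0.957446) = −0.5·(-0.161269) − 0.25·(-0.043486) = 0.0915.

0.0915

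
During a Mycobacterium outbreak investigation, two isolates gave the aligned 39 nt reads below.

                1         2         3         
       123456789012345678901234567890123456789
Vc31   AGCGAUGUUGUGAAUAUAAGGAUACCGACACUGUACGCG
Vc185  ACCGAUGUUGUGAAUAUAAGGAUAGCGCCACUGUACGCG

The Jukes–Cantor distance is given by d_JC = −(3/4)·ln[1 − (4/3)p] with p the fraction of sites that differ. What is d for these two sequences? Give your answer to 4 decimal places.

The sequences differ at positions 2 (G/C), 25 (C/G), 28 (A/C).
p = 3/39 = 0.076923.
d = −0.75 · ln(1 − (4/3)·0.076923) = −0.75 · ln(0.897436) = −0.75 · (-0.108213) = 0.0812.

0.0812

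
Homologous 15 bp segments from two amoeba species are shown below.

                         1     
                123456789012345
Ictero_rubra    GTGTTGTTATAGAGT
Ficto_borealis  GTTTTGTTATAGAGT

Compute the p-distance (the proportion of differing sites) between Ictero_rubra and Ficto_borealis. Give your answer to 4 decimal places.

The sequences differ at position 3 (G/T).
There are 1 differences over 15 sites, so p = 1/15 = 0.0667.

0.0667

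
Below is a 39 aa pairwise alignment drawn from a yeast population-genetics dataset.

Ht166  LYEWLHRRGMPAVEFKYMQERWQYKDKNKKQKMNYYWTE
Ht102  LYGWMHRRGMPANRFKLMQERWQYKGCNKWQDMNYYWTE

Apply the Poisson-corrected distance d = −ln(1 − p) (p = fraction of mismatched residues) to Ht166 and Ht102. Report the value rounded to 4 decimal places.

The sequences differ at positions 3 (E/G), 5 (L/M), 13 (V/N), 14 (E/R), 17 (Y/L), 26 (D/G), 27 (K/C), 30 (K/W), 32 (K/D).
p = 9/39 = 0.230769.
d = −ln(1 − 0.230769) = −ln(0.769231) = 0.2624.

0.2624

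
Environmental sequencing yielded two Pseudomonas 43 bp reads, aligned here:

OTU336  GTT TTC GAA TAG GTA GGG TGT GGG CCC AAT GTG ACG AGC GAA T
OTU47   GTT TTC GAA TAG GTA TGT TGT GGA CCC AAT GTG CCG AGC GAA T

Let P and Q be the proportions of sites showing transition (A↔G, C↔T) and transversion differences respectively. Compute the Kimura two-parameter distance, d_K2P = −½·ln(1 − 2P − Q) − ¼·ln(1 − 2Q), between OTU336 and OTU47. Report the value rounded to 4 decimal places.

0.0994

Differing sites — 16:G/T (Tv); 18:G/T (Tv); 24:G/A (Ti); 34:A/C (Tv).
Of the 4 differences, 1 transition and 3 transversions over 43 sites: P = 1/43 = 0.023256, Q = 3/43 = 0.069767.
d = −0.5·ln(0.883721) − 0.25·ln(0.860466) = −0.5·(-0.123614) − 0.25·(-0.150281) = 0.0994.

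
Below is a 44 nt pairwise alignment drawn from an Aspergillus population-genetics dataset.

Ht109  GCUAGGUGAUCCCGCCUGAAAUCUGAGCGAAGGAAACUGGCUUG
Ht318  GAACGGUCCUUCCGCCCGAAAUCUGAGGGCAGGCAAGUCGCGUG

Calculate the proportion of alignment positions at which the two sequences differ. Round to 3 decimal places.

Differing sites — 2:C/A; 3:U/A; 4:A/C; 8:G/C; 9:A/C; 11:C/U; 17:U/C; 28:C/G; 30:A/C; 34:A/C; 37:C/G; 39:G/C; 42:U/G.
There are 13 differences over 44 sites, so p = 13/44 = 0.295.

0.295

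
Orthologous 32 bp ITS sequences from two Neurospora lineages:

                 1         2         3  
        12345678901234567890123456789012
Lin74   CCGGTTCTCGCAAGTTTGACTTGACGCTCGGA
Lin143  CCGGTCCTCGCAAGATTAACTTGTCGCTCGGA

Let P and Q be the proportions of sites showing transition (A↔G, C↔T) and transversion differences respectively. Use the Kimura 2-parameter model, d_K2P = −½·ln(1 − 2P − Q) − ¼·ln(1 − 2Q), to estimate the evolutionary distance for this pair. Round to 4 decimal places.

The sequences differ at positions 6 (T/C, transition), 15 (T/A, transversion), 18 (G/A, transition), 24 (A/T, transversion).
Of the 4 differences, 2 transitions and 2 transversions over 32 sites: P = 2/32 = 0.062500, Q = 2/32 = 0.062500.
d = −0.5·ln(0.812500) − 0.25·ln(0.875000) = −0.5·(-0.207639) − 0.25·(-0.133531) = 0.1372.

0.1372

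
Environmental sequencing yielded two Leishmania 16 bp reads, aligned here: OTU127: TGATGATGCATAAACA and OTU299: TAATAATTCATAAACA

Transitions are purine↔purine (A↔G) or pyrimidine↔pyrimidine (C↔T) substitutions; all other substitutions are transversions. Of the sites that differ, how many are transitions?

2

The sequences differ at positions 2 (G/A, transition), 5 (G/A, transition), 8 (G/T, transversion).
Of the 3 differences, 2 transitions and 1 transversion, so the answer is 2.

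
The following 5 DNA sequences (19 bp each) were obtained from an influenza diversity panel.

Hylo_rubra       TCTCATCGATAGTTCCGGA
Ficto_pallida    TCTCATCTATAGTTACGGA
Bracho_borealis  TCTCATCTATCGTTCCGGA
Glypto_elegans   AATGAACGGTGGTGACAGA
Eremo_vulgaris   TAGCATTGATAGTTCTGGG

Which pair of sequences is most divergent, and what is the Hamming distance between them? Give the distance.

12

Pairwise Hamming distances:
  Hylo_rubra vs Ficto_pallida: 2
  Hylo_rubra vs Bracho_borealis: 2
  Hylo_rubra vs Glypto_elegans: 9
  Hylo_rubra vs Eremo_vulgaris: 5
  Ficto_pallida vs Bracho_borealis: 2
  Ficto_pallida vs Glypto_elegans: 9
  Ficto_pallida vs Eremo_vulgaris: 7
  Bracho_borealis vs Glypto_elegans: 10
  Bracho_borealis vs Eremo_vulgaris: 7
  Glypto_elegans vs Eremo_vulgaris: 12
The largest is 12, between Glypto_elegans and Eremo_vulgaris.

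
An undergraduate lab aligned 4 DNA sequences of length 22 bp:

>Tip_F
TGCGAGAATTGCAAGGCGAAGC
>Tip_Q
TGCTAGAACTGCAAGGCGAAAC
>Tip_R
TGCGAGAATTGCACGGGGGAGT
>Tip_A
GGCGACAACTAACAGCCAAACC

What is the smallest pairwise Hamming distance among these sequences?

Pairwise Hamming distances:
  Tip_F vs Tip_Q: 3
  Tip_F vs Tip_R: 4
  Tip_F vs Tip_A: 9
  Tip_Q vs Tip_R: 7
  Tip_Q vs Tip_A: 9
  Tip_R vs Tip_A: 13
The smallest is 3, between Tip_F and Tip_Q.

3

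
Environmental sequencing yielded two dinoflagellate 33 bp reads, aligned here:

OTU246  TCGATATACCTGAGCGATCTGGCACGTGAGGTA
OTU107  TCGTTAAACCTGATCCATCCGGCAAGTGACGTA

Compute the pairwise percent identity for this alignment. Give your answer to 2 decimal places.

The sequences differ at positions 4 (A/T), 7 (T/A), 14 (G/T), 16 (G/C), 20 (T/C), 25 (C/A), 30 (G/C).
26 of the 33 sites match, so the percent identity is 26/33 × 100 = 78.79%.

78.79%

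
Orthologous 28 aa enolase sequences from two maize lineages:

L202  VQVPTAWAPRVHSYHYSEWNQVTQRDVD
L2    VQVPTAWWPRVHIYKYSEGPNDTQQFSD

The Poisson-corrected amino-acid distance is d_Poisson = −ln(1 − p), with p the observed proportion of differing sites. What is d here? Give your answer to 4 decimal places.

Mismatches occur at site 8 (A↔W), site 13 (S↔I), site 15 (H↔K), site 19 (W↔G), site 20 (N↔P), site 21 (Q↔N), site 22 (V↔D), site 25 (R↔Q), site 26 (D↔F), site 27 (V↔S).
p = 10/28 = 0.357143.
d = −ln(1 − 0.357143) = −ln(0.642857) = 0.4418.

0.4418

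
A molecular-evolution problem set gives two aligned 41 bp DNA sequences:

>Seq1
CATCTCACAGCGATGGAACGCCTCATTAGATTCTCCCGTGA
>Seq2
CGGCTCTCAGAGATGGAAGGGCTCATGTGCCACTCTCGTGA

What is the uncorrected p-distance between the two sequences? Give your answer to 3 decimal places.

0.293

Differing sites — 2:A/G; 3:T/G; 7:A/T; 11:C/A; 19:C/G; 21:C/G; 27:T/G; 28:A/T; 30:A/C; 31:T/C; 32:T/A; 36:C/T.
There are 12 differences over 41 sites, so p = 12/41 = 0.293.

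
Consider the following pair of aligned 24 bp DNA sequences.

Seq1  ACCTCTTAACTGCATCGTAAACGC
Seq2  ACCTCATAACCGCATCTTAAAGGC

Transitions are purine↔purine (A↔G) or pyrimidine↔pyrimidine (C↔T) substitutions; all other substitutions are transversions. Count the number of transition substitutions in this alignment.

Differing sites — 6:T/A (Tv); 11:T/C (Ti); 17:G/T (Tv); 22:C/G (Tv).
Of the 4 differences, 1 transition and 3 transversions, so the answer is 1.

1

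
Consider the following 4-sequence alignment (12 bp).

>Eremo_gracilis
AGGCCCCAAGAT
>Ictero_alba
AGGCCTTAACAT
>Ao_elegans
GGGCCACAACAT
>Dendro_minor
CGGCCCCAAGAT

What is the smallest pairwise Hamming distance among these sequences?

1

Pairwise Hamming distances:
  Eremo_gracilis vs Ictero_alba: 3
  Eremo_gracilis vs Ao_elegans: 3
  Eremo_gracilis vs Dendro_minor: 1
  Ictero_alba vs Ao_elegans: 3
  Ictero_alba vs Dendro_minor: 4
  Ao_elegans vs Dendro_minor: 3
The smallest is 1, between Eremo_gracilis and Dendro_minor.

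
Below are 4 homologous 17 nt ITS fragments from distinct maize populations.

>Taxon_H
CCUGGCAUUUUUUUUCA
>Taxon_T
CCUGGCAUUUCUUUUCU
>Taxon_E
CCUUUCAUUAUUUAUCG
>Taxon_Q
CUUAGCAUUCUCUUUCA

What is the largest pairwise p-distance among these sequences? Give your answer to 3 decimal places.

0.412

Pairwise Hamming distances:
  Taxon_H vs Taxon_T: 2
  Taxon_H vs Taxon_E: 5
  Taxon_H vs Taxon_Q: 4
  Taxon_T vs Taxon_E: 6
  Taxon_T vs Taxon_Q: 6
  Taxon_E vs Taxon_Q: 7
The largest is 7 mismatches, between Taxon_E and Taxon_Q; p = 7/17 = 0.412.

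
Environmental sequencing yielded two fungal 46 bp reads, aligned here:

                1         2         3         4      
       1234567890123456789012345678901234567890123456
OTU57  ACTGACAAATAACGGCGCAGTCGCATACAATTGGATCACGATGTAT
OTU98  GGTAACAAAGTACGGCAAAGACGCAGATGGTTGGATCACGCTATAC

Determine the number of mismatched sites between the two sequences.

15

Mismatches occur at site 1 (A→G), site 2 (C→G), site 4 (G→A), site 10 (T→G), site 11 (A→T), site 17 (G→A), site 18 (C→A), site 21 (T→A), site 26 (T→G), site 28 (C→T), site 29 (A→G), site 30 (A→G), site 41 (A→C), site 43 (G→A), site 46 (T→C).
That gives 15 mismatches out of 46 aligned sites, so the Hamming distance is 15.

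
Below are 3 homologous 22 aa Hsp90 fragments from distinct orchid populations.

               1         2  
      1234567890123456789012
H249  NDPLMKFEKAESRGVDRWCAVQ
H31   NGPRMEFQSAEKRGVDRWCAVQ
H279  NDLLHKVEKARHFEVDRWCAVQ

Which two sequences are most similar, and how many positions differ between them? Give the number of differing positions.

Pairwise Hamming distances:
  H249 vs H31: 6
  H249 vs H279: 7
  H31 vs H279: 12
The smallest is 6, between H249 and H31.

6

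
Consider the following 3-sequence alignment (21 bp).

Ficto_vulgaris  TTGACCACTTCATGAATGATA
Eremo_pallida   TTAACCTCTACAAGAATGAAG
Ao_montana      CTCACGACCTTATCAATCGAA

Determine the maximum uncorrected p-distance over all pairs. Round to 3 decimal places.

0.571

Pairwise Hamming distances:
  Ficto_vulgaris vs Eremo_pallida: 6
  Ficto_vulgaris vs Ao_montana: 9
  Eremo_pallida vs Ao_montana: 12
The largest is 12 mismatches, between Eremo_pallida and Ao_montana; p = 12/21 = 0.571.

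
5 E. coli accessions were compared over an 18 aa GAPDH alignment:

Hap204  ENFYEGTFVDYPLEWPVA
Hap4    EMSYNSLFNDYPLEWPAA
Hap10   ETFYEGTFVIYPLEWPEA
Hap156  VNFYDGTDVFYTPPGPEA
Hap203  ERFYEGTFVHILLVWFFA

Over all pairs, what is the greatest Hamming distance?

Pairwise Hamming distances:
  Hap204 vs Hap4: 7
  Hap204 vs Hap10: 3
  Hap204 vs Hap156: 9
  Hap204 vs Hap203: 7
  Hap4 vs Hap10: 8
  Hap4 vs Hap156: 14
  Hap4 vs Hap203: 12
  Hap10 vs Hap156: 9
  Hap10 vs Hap203: 7
  Hap156 vs Hap203: 12
The largest is 14, between Hap4 and Hap156.

14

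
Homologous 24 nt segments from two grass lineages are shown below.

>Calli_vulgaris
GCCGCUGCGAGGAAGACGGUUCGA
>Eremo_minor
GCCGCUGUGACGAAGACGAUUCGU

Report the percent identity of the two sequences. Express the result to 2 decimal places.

83.33%

The sequences differ at positions 8 (C/U), 11 (G/C), 19 (G/A), 24 (A/U).
20 of the 24 sites match, so the percent identity is 20/24 × 100 = 83.33%.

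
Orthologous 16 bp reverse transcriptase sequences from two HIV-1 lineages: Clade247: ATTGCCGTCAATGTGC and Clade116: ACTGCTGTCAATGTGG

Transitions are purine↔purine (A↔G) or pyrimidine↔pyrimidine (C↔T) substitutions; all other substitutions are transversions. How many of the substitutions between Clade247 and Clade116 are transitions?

Mismatches occur at site 2 (T→C, transition), site 6 (C→T, transition), site 16 (C→G, transversion).
Of the 3 differences, 2 transitions and 1 transversion, so the answer is 2.

2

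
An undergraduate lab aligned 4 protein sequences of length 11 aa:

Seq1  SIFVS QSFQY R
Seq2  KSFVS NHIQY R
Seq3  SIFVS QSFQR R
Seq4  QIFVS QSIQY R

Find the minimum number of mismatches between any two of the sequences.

1

Pairwise Hamming distances:
  Seq1 vs Seq2: 5
  Seq1 vs Seq3: 1
  Seq1 vs Seq4: 2
  Seq2 vs Seq3: 6
  Seq2 vs Seq4: 4
  Seq3 vs Seq4: 3
The smallest is 1, between Seq1 and Seq3.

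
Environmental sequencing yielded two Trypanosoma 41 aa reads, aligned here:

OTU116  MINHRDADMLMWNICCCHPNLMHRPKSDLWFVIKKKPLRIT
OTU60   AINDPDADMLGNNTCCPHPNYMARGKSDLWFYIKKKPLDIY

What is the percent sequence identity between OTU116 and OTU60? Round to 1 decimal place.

68.3%

The sequences differ at positions 1 (M/A), 4 (H/D), 5 (R/P), 11 (M/G), 12 (W/N), 14 (I/T), 17 (C/P), 21 (L/Y), 23 (H/A), 25 (P/G), 32 (V/Y), 39 (R/D), 41 (T/Y).
28 of the 41 sites match, so the percent identity is 28/41 × 100 = 68.3%.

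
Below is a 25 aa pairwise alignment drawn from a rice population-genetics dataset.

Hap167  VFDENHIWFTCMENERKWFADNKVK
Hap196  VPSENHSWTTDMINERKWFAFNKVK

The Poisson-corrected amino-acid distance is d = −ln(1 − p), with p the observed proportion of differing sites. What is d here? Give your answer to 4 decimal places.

The sequences differ at positions 2 (F/P), 3 (D/S), 7 (I/S), 9 (F/T), 11 (C/D), 13 (E/I), 21 (D/F).
p = 7/25 = 0.280000.
d = −ln(1 − 0.280000) = −ln(0.720000) = 0.3285.

0.3285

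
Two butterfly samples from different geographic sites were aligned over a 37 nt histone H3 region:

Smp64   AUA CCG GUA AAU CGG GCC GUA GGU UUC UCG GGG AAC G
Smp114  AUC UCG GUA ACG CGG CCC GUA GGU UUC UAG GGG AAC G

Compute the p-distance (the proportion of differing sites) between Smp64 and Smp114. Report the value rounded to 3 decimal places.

0.162

Differing sites — 3:A/C; 4:C/U; 11:A/C; 12:U/G; 16:G/C; 29:C/A.
There are 6 differences over 37 sites, so p = 6/37 = 0.162.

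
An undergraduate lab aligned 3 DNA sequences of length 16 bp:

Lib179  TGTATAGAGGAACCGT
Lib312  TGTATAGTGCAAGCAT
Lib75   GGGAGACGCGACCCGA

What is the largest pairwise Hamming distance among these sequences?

11

Pairwise Hamming distances:
  Lib179 vs Lib312: 4
  Lib179 vs Lib75: 8
  Lib312 vs Lib75: 11
The largest is 11, between Lib312 and Lib75.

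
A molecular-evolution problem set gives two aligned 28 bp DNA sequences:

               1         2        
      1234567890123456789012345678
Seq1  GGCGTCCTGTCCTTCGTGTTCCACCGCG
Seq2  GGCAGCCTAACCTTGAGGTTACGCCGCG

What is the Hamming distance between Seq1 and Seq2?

Differing sites — 4:G/A; 5:T/G; 9:G/A; 10:T/A; 15:C/G; 16:G/A; 17:T/G; 21:C/A; 23:A/G.
That gives 9 mismatches out of 28 aligned sites, so the Hamming distance is 9.

9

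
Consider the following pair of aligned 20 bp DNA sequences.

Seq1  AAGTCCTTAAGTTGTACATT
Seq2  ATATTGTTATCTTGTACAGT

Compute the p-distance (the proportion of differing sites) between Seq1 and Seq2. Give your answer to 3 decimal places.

Mismatches occur at site 2 (A/T), site 3 (G/A), site 5 (C/T), site 6 (C/G), site 10 (A/T), site 11 (G/C), site 19 (T/G).
There are 7 differences over 20 sites, so p = 7/20 = 0.350.

0.350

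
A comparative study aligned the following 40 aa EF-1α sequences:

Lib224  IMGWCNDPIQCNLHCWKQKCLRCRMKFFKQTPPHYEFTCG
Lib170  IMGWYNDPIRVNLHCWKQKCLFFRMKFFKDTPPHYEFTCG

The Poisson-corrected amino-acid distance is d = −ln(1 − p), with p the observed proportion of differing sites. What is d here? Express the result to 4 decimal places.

0.1625

The sequences differ at positions 5 (C/Y), 10 (Q/R), 11 (C/V), 22 (R/F), 23 (C/F), 30 (Q/D).
p = 6/40 = 0.150000.
d = −ln(1 − 0.150000) = −ln(0.850000) = 0.1625.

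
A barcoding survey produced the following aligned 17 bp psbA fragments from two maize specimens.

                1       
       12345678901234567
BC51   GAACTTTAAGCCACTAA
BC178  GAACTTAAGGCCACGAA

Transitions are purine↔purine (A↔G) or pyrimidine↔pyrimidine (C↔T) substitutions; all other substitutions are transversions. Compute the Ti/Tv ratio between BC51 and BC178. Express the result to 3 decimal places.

Differing sites — 7:T/A (Tv); 9:A/G (Ti); 15:T/G (Tv).
Of the 3 differences, 1 transition and 2 transversions, so Ti/Tv = 1/2 = 0.500.

0.500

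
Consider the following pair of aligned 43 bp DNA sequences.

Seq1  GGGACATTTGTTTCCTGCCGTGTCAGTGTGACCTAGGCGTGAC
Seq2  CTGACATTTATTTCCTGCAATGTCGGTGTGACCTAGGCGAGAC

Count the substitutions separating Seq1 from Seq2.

Mismatches occur at site 1 (G/C), site 2 (G/T), site 10 (G/A), site 19 (C/A), site 20 (G/A), site 25 (A/G), site 40 (T/A).
That gives 7 mismatches out of 43 aligned sites, so the Hamming distance is 7.

7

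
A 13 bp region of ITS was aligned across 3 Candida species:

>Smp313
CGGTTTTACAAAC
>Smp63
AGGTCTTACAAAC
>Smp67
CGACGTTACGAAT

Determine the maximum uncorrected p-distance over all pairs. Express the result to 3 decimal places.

Pairwise Hamming distances:
  Smp313 vs Smp63: 2
  Smp313 vs Smp67: 5
  Smp63 vs Smp67: 6
The largest is 6 mismatches, between Smp63 and Smp67; p = 6/13 = 0.462.

0.462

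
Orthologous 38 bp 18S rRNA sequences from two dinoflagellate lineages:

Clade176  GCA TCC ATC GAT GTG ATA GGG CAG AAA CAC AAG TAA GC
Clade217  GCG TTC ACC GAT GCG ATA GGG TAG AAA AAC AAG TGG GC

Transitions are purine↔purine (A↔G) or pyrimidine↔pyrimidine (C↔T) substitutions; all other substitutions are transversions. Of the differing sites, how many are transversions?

1

Differing sites — 3:A/G (Ti); 5:C/T (Ti); 8:T/C (Ti); 14:T/C (Ti); 22:C/T (Ti); 28:C/A (Tv); 35:A/G (Ti); 36:A/G (Ti).
Of the 8 differences, 7 transitions and 1 transversion, so the answer is 1.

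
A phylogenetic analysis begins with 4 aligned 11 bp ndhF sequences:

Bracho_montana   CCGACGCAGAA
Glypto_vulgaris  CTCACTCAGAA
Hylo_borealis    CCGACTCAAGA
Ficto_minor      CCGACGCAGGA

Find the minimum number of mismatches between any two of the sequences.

Pairwise Hamming distances:
  Bracho_montana vs Glypto_vulgaris: 3
  Bracho_montana vs Hylo_borealis: 3
  Bracho_montana vs Ficto_minor: 1
  Glypto_vulgaris vs Hylo_borealis: 4
  Glypto_vulgaris vs Ficto_minor: 4
  Hylo_borealis vs Ficto_minor: 2
The smallest is 1, between Bracho_montana and Ficto_minor.

1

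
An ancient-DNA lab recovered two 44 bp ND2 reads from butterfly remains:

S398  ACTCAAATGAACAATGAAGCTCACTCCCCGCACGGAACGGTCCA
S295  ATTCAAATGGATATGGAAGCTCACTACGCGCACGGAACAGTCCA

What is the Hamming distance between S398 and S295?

8

Differing sites — 2:C/T; 10:A/G; 12:C/T; 14:A/T; 15:T/G; 26:C/A; 28:C/G; 39:G/A.
That gives 8 mismatches out of 44 aligned sites, so the Hamming distance is 8.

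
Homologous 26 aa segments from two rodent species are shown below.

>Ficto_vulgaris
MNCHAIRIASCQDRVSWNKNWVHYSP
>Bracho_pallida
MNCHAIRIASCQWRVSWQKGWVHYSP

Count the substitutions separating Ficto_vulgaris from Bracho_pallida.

The sequences differ at positions 13 (D/W), 18 (N/Q), 20 (N/G).
That gives 3 mismatches out of 26 aligned sites, so the Hamming distance is 3.

3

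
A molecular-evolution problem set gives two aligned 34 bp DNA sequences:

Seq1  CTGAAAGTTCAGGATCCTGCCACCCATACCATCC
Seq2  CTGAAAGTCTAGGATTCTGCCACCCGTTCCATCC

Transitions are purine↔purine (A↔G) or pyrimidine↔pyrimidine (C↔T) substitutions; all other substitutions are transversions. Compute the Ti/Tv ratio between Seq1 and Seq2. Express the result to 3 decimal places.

The sequences differ at positions 9 (T/C, transition), 10 (C/T, transition), 16 (C/T, transition), 26 (A/G, transition), 28 (A/T, transversion).
Of the 5 differences, 4 transitions and 1 transversion, so Ti/Tv = 4/1 = 4.000.

4.000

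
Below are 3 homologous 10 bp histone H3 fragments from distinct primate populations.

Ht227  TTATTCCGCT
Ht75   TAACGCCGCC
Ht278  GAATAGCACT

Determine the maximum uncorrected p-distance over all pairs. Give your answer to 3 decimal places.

0.600

Pairwise Hamming distances:
  Ht227 vs Ht75: 4
  Ht227 vs Ht278: 5
  Ht75 vs Ht278: 6
The largest is 6 mismatches, between Ht75 and Ht278; p = 6/10 = 0.600.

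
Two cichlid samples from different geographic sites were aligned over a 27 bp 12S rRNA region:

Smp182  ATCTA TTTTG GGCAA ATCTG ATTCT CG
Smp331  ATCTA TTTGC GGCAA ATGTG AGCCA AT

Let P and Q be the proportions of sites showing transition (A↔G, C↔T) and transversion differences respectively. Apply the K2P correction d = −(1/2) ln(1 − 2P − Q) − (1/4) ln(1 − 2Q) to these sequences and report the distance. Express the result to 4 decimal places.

0.3855

Differing sites — 9:T/G (Tv); 10:G/C (Tv); 18:C/G (Tv); 22:T/G (Tv); 23:T/C (Ti); 25:T/A (Tv); 26:C/A (Tv); 27:G/T (Tv).
Of the 8 differences, 1 transition and 7 transversions over 27 sites: P = 1/27 = 0.037037, Q = 7/27 = 0.259259.
d = −0.5·ln(0.666667) − 0.25·ln(0.481482) = −0.5·(-0.405465) − 0.25·(-0.730886) = 0.3855.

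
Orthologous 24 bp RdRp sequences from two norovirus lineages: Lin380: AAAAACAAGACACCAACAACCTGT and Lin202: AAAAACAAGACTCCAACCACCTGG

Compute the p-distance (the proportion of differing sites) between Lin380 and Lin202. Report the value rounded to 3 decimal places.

0.125

The sequences differ at positions 12 (A/T), 18 (A/C), 24 (T/G).
There are 3 differences over 24 sites, so p = 3/24 = 0.125.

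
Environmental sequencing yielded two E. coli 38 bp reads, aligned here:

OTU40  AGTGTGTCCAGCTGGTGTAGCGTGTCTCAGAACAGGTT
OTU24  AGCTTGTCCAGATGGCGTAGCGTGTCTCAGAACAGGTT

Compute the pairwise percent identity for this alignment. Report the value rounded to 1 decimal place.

89.5%

Mismatches occur at site 3 (T→C), site 4 (G→T), site 12 (C→A), site 16 (T→C).
34 of the 38 sites match, so the percent identity is 34/38 × 100 = 89.5%.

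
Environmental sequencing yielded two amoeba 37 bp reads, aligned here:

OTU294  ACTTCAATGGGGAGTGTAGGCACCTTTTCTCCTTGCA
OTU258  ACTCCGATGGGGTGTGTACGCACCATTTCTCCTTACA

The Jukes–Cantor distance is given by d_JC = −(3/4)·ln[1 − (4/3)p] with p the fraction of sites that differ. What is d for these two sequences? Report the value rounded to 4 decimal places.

The sequences differ at positions 4 (T/C), 6 (A/G), 13 (A/T), 19 (G/C), 25 (T/A), 35 (G/A).
p = 6/37 = 0.162162.
d = −0.75 · ln(1 − (4/3)·0.162162) = −0.75 · ln(0.783784) = −0.75 · (-0.243622) = 0.1827.

0.1827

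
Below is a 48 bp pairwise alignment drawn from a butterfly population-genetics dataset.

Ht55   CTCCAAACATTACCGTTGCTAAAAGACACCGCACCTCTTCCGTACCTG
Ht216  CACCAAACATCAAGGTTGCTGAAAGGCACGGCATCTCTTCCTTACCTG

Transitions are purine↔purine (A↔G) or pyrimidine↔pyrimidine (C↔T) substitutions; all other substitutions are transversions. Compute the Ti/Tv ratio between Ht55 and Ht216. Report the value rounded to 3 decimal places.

0.800

Mismatches occur at site 2 (T↔A, transversion), site 11 (T↔C, transition), site 13 (C↔A, transversion), site 14 (C↔G, transversion), site 21 (A↔G, transition), site 26 (A↔G, transition), site 30 (C↔G, transversion), site 34 (C↔T, transition), site 42 (G↔T, transversion).
Of the 9 differences, 4 transitions and 5 transversions, so Ti/Tv = 4/5 = 0.800.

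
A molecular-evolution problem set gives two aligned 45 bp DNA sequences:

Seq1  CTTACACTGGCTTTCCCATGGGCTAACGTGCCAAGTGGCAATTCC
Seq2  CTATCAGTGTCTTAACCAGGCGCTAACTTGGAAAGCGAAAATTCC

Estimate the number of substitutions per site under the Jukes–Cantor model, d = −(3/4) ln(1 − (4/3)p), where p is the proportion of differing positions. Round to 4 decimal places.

0.4019

Differing sites — 3:T/A; 4:A/T; 7:C/G; 10:G/T; 14:T/A; 15:C/A; 19:T/G; 21:G/C; 28:G/T; 31:C/G; 32:C/A; 36:T/C; 38:G/A; 39:C/A.
p = 14/45 = 0.311111.
d = −0.75 · ln(1 − (4/3)·0.311111) = −0.75 · ln(0.585185) = −0.75 · (-0.535827) = 0.4019.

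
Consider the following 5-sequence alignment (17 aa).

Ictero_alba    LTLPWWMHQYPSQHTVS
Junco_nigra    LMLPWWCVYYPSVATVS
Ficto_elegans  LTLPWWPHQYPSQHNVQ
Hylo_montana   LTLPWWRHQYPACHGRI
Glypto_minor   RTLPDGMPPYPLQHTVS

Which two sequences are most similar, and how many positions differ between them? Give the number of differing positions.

3

Pairwise Hamming distances:
  Ictero_alba vs Junco_nigra: 6
  Ictero_alba vs Ficto_elegans: 3
  Ictero_alba vs Hylo_montana: 6
  Ictero_alba vs Glypto_minor: 6
  Junco_nigra vs Ficto_elegans: 8
  Junco_nigra vs Hylo_montana: 10
  Junco_nigra vs Glypto_minor: 10
  Ficto_elegans vs Hylo_montana: 6
  Ficto_elegans vs Glypto_minor: 9
  Hylo_montana vs Glypto_minor: 11
The smallest is 3, between Ictero_alba and Ficto_elegans.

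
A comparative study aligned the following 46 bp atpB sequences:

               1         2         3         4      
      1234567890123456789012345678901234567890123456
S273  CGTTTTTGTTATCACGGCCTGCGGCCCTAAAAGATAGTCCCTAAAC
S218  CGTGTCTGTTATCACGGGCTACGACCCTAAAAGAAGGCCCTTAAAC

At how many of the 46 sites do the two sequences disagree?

Differing sites — 4:T/G; 6:T/C; 18:C/G; 21:G/A; 24:G/A; 35:T/A; 36:A/G; 38:T/C; 41:C/T.
That gives 9 mismatches out of 46 aligned sites, so the Hamming distance is 9.

9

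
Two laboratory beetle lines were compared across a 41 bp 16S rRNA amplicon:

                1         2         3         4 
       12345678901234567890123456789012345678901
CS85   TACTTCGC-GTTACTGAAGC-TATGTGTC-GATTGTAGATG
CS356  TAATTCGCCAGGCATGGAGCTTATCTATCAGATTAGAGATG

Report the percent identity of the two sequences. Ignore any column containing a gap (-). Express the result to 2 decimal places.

71.05%

Excluding the 3 gap columns leaves 38 comparable sites.
Mismatches occur at site 3 (C↔A), site 10 (G↔A), site 11 (T↔G), site 12 (T↔G), site 13 (A↔C), site 14 (C↔A), site 17 (A↔G), site 25 (G↔C), site 27 (G↔A), site 35 (G↔A), site 36 (T↔G).
27 of the 38 comparable sites match, so the percent identity is 27/38 × 100 = 71.05%.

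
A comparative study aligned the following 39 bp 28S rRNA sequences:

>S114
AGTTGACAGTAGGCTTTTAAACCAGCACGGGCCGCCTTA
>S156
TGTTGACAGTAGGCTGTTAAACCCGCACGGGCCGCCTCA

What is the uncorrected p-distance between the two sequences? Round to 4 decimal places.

The sequences differ at positions 1 (A/T), 16 (T/G), 24 (A/C), 38 (T/C).
There are 4 differences over 39 sites, so p = 4/39 = 0.1026.

0.1026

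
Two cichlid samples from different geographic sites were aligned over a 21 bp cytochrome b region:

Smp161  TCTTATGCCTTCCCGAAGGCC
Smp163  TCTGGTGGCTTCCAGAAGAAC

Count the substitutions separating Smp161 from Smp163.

6

Differing sites — 4:T/G; 5:A/G; 8:C/G; 14:C/A; 19:G/A; 20:C/A.
That gives 6 mismatches out of 21 aligned sites, so the Hamming distance is 6.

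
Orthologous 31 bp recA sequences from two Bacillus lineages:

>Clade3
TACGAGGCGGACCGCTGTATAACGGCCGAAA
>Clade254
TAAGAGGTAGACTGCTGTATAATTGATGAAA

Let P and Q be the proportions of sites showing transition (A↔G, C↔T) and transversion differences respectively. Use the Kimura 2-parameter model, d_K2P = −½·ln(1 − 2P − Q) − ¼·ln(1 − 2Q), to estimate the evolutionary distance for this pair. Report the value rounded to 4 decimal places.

Mismatches occur at site 3 (C/A, transversion), site 8 (C/T, transition), site 9 (G/A, transition), site 13 (C/T, transition), site 23 (C/T, transition), site 24 (G/T, transversion), site 26 (C/A, transversion), site 27 (C/T, transition).
Of the 8 differences, 5 transitions and 3 transversions over 31 sites: P = 5/31 = 0.161290, Q = 3/31 = 0.096774.
d = −0.5·ln(0.580646) − 0.25·ln(0.806452) = −0.5·(-0.543614) − 0.25·(-0.215111) = 0.3256.

0.3256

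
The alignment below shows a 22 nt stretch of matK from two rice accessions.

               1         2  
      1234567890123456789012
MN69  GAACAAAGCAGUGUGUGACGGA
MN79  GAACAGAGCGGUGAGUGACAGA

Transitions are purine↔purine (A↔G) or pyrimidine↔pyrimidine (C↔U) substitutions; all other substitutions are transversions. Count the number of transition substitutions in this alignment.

3

Mismatches occur at site 6 (A↔G, transition), site 10 (A↔G, transition), site 14 (U↔A, transversion), site 20 (G↔A, transition).
Of the 4 differences, 3 transitions and 1 transversion, so the answer is 3.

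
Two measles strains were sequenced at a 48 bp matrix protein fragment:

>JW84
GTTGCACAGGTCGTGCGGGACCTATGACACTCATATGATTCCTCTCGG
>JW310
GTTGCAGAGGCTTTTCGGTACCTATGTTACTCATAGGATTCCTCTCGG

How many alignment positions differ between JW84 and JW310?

The sequences differ at positions 7 (C/G), 11 (T/C), 12 (C/T), 13 (G/T), 15 (G/T), 19 (G/T), 27 (A/T), 28 (C/T), 36 (T/G).
That gives 9 mismatches out of 48 aligned sites, so the Hamming distance is 9.

9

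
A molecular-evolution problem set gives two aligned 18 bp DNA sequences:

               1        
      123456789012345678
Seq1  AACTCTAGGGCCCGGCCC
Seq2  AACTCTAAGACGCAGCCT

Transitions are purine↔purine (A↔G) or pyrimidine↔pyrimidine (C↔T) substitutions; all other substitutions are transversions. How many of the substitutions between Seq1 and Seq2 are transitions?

4

Differing sites — 8:G/A (Ti); 10:G/A (Ti); 12:C/G (Tv); 14:G/A (Ti); 18:C/T (Ti).
Of the 5 differences, 4 transitions and 1 transversion, so the answer is 4.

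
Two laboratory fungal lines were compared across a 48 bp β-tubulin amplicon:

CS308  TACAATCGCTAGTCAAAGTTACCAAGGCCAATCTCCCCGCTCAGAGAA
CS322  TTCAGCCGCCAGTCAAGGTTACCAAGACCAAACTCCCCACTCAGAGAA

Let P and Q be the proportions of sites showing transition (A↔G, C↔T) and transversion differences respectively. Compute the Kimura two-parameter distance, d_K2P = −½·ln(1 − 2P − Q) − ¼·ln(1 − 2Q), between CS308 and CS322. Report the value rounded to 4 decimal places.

The sequences differ at positions 2 (A/T, transversion), 5 (A/G, transition), 6 (T/C, transition), 10 (T/C, transition), 17 (A/G, transition), 27 (G/A, transition), 32 (T/A, transversion), 39 (G/A, transition).
Of the 8 differences, 6 transitions and 2 transversions over 48 sites: P = 6/48 = 0.125000, Q = 2/48 = 0.041667.
d = −0.5·ln(0.708333) − 0.25·ln(0.916666) = −0.5·(-0.344841) − 0.25·(-0.087012) = 0.1942.

0.1942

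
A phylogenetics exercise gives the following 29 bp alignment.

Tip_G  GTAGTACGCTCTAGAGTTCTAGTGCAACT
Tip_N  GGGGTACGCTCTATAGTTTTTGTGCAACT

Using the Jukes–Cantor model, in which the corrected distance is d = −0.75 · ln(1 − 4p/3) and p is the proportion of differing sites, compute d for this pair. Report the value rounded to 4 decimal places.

The sequences differ at positions 2 (T/G), 3 (A/G), 14 (G/T), 19 (C/T), 21 (A/T).
p = 5/29 = 0.172414.
d = −0.75 · ln(1 − (4/3)·0.172414) = −0.75 · ln(0.770115) = −0.75 · (-0.261215) = 0.1959.

0.1959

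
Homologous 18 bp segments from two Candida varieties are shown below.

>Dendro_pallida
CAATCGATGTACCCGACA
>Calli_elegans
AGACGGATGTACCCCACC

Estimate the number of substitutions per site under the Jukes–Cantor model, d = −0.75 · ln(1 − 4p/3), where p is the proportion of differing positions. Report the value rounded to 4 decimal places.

0.4408

The sequences differ at positions 1 (C/A), 2 (A/G), 4 (T/C), 5 (C/G), 15 (G/C), 18 (A/C).
p = 6/18 = 0.333333.
d = −0.75 · ln(1 − (4/3)·0.333333) = −0.75 · ln(0.555556) = −0.75 · (-0.587786) = 0.4408.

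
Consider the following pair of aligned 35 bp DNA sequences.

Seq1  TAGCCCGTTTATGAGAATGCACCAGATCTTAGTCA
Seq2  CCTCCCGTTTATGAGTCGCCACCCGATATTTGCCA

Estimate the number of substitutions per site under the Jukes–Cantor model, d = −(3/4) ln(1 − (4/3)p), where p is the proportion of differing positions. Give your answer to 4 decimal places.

The sequences differ at positions 1 (T/C), 2 (A/C), 3 (G/T), 16 (A/T), 17 (A/C), 18 (T/G), 19 (G/C), 24 (A/C), 28 (C/A), 31 (A/T), 33 (T/C).
p = 11/35 = 0.314286.
d = −0.75 · ln(1 − (4/3)·0.314286) = −0.75 · ln(0.580952) = −0.75 · (-0.543087) = 0.4073.

0.4073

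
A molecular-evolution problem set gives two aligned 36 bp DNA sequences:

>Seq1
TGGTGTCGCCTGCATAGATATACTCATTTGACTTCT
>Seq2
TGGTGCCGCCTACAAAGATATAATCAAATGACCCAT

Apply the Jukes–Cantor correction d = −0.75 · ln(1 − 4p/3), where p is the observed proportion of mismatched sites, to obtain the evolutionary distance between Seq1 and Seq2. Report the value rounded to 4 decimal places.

0.3041

The sequences differ at positions 6 (T/C), 12 (G/A), 15 (T/A), 23 (C/A), 27 (T/A), 28 (T/A), 33 (T/C), 34 (T/C), 35 (C/A).
p = 9/36 = 0.250000.
d = −0.75 · ln(1 − (4/3)·0.250000) = −0.75 · ln(0.666667) = −0.75 · (-0.405465) = 0.3041.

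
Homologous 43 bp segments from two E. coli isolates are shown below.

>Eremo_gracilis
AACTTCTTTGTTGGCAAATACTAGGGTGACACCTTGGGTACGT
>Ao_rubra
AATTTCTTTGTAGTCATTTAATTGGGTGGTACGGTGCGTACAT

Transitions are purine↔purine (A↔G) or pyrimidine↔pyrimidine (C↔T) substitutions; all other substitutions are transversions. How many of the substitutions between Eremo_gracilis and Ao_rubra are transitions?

Differing sites — 3:C/T (Ti); 12:T/A (Tv); 14:G/T (Tv); 17:A/T (Tv); 18:A/T (Tv); 21:C/A (Tv); 23:A/T (Tv); 29:A/G (Ti); 30:C/T (Ti); 33:C/G (Tv); 34:T/G (Tv); 37:G/C (Tv); 42:G/A (Ti).
Of the 13 differences, 4 transitions and 9 transversions, so the answer is 4.

4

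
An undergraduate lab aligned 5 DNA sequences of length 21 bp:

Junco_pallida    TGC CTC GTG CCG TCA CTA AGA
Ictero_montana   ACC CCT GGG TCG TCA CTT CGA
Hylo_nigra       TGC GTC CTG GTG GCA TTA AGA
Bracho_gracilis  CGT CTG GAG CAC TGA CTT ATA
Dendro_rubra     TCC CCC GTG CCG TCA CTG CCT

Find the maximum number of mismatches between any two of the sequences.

Pairwise Hamming distances:
  Junco_pallida vs Ictero_montana: 8
  Junco_pallida vs Hylo_nigra: 6
  Junco_pallida vs Bracho_gracilis: 9
  Junco_pallida vs Dendro_rubra: 6
  Ictero_montana vs Hylo_nigra: 13
  Ictero_montana vs Bracho_gracilis: 12
  Ictero_montana vs Dendro_rubra: 7
  Hylo_nigra vs Bracho_gracilis: 14
  Hylo_nigra vs Dendro_rubra: 12
  Bracho_gracilis vs Dendro_rubra: 13
The largest is 14, between Hylo_nigra and Bracho_gracilis.

14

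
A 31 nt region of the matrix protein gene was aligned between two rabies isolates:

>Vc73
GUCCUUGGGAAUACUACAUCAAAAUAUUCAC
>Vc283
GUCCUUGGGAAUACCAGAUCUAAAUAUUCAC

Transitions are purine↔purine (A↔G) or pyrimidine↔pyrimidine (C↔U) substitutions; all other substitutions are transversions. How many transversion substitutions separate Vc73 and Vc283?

2

The sequences differ at positions 15 (U/C, transition), 17 (C/G, transversion), 21 (A/U, transversion).
Of the 3 differences, 1 transition and 2 transversions, so the answer is 2.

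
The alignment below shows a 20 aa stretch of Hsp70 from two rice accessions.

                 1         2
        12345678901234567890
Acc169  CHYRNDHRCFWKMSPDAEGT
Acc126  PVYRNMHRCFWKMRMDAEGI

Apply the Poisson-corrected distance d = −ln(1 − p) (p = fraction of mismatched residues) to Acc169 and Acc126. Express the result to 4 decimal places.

Differing sites — 1:C/P; 2:H/V; 6:D/M; 14:S/R; 15:P/M; 20:T/I.
p = 6/20 = 0.300000.
d = −ln(1 − 0.300000) = −ln(0.700000) = 0.3567.

0.3567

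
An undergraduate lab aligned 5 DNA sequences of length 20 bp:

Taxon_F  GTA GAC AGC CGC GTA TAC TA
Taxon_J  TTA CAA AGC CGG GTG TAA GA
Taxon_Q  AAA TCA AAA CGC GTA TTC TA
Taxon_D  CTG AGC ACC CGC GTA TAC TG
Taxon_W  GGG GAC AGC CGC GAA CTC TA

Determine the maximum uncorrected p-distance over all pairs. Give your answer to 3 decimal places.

Pairwise Hamming distances:
  Taxon_F vs Taxon_J: 7
  Taxon_F vs Taxon_Q: 8
  Taxon_F vs Taxon_D: 6
  Taxon_F vs Taxon_W: 5
  Taxon_J vs Taxon_Q: 11
  Taxon_J vs Taxon_D: 11
  Taxon_J vs Taxon_W: 12
  Taxon_Q vs Taxon_D: 10
  Taxon_Q vs Taxon_W: 10
  Taxon_D vs Taxon_W: 9
The largest is 12 mismatches, between Taxon_J and Taxon_W; p = 12/20 = 0.600.

0.600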